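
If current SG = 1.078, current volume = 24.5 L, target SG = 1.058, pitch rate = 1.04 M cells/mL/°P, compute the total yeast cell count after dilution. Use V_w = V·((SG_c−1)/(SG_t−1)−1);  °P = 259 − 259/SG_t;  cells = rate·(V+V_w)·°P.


V_w = 24.5·((1.078−1)/(1.058−1)−1) = 8.4483
V_final = 24.5 + 8.4483 = 32.9483
°P = 259 − 259/1.058 = 14.1985
cells = 1.04·32.9483·14.1985

486.5283 billion cells


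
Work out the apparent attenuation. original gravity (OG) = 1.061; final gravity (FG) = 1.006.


AA = (OG − FG)/(OG − 1) · 100
AA = (1.061 − 1.006)/(1.061 − 1) · 100

90.1639 %


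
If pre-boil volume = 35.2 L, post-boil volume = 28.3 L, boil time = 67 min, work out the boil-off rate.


rate = (V_pre − V_post) / (t_min/60)
rate = (35.2 − 28.3) / (67/60)

6.1791 L/hr


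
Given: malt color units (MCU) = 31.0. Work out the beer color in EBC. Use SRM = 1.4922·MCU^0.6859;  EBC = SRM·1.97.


SRM = 1.4922·31.0^0.6859 = 15.7308
EBC = 15.7308·1.97

30.9898 EBC


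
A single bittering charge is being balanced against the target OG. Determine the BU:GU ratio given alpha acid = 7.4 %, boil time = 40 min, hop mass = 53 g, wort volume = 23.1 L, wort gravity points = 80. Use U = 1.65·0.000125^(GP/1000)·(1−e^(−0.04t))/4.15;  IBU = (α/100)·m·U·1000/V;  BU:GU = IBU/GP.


U = 1.65·0.000125^(80/1000)·(1−e^(−0.04·40))/4.15 = 0.1546
IBU = (7.4/100)·53·0.1546·1000/23.1 = 26.2509
BU:GU = 26.2509/80

0.3281


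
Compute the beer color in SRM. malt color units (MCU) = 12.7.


SRM = 1.4922 · MCU^0.6859
SRM = 1.4922 · 12.7^0.6859

8.5295 SRM


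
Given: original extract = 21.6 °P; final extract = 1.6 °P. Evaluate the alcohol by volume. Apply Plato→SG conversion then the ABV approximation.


SG = 259/(259 − P);  ABV = (OG − FG)·131.25
OG = 259/(259 − 21.6) = 1.0910
FG = 259/(259 − 1.6) = 1.0062
ABV = (1.0910 − 1.0062)·131.25

11.1260 % ABV


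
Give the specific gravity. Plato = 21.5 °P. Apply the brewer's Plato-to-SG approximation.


SG = 259/(259 − P)
SG = 259/(259 − 21.5)

1.0905


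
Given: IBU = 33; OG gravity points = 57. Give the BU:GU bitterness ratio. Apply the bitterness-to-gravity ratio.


BU:GU = IBU / OG_points
BU:GU = 33 / 57

0.5789


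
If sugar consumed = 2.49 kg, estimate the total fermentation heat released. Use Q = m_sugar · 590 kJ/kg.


Q = 2.49 · 590

1469.1000 kJ


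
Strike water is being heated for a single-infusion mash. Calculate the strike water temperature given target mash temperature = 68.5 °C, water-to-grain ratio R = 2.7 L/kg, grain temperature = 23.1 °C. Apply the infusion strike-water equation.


T_strike = (0.41/R)·(T_mash − T_grain) + T_mash
T_strike = (0.41/2.7)·(68.5 − 23.1) + 68.5

75.3941 °C


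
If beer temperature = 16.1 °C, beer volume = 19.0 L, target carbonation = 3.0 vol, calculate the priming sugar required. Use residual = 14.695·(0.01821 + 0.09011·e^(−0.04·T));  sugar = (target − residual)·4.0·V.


residual = 14.695·(0.01821 + 0.09011·e^(−0.04·16.1)) = 0.9630
sugar = (3.0 − 0.9630)·4.0·19.0

154.8096 g


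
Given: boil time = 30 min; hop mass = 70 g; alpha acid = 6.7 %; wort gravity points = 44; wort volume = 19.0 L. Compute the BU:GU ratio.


U = 1.65·0.000125^(GP/1000)·(1−e^(−0.04t))/4.15;  IBU = (α/100)·m·U·1000/V;  BU:GU = IBU/GP
U = 1.65·0.000125^(44/1000)·(1−e^(−0.04·30))/4.15 = 0.1871
IBU = (6.7/100)·70·0.1871·1000/19.0 = 46.1823
BU:GU = 46.1823/44

1.0496


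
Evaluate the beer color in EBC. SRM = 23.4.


EBC = SRM · 1.97
EBC = 23.4 · 1.97

46.0980 EBC


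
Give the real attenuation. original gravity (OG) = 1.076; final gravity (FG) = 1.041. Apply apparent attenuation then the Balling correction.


AA = (OG−FG)/(OG−1)·100;  RA = AA·0.8192
AA = (1.076 − 1.041)/(1.076 − 1)·100 = 46.0526
RA = 46.0526·0.8192

37.7263 %


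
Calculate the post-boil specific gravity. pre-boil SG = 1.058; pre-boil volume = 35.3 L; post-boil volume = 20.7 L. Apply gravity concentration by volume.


SG_post = 1 + (SG_pre − 1)·V_pre/V_post
pts_pre = (1.058 − 1)·1000 = 58.0000
pts_post = 58.0000·35.3/20.7 = 98.9082
SG_post = 1 + 98.9082/1000

1.0989


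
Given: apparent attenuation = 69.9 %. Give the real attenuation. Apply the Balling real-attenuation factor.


RA = AA · 0.8192
RA = 69.9 · 0.8192

57.2621 %


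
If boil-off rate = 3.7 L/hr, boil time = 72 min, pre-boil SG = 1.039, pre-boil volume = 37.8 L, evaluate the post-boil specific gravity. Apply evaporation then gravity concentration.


V_post = V_pre − rate·(t/60);  SG_post = 1 + (SG_pre−1)·V_pre/V_post
V_post = 37.8 − 3.7·(72/60) = 33.3600
SG_post = 1 + (1.039 − 1)·37.8/33.3600

1.0442


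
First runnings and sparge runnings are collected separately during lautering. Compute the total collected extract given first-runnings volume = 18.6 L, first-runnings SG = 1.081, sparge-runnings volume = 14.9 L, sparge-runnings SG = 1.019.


total = Σ (SG_i − 1)·1000·V_i
first = (1.081 − 1)·1000·18.6 = 1506.6000
sparge = (1.019 − 1)·1000·14.9 = 283.1000
total = 1506.6000 + 283.1000

1789.7000 gravity·L


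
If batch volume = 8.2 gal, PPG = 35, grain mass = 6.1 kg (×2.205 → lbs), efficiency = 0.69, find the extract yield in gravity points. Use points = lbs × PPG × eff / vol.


lbs = 6.1 × 2.205 = 13.4505
points = 13.4505 × 35 × 0.69 / 8.2

39.6134 points


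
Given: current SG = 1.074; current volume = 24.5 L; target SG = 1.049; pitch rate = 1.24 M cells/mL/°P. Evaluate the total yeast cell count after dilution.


V_w = V·((SG_c−1)/(SG_t−1)−1);  °P = 259 − 259/SG_t;  cells = rate·(V+V_w)·°P
V_w = 24.5·((1.074−1)/(1.049−1)−1) = 12.5000
V_final = 24.5 + 12.5000 = 37.0000
°P = 259 − 259/1.049 = 12.0982
cells = 1.24·37.0000·12.0982

555.0649 billion cells


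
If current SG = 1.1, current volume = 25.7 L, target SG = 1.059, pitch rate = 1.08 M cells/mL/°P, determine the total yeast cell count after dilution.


V_w = V·((SG_c−1)/(SG_t−1)−1);  °P = 259 − 259/SG_t;  cells = rate·(V+V_w)·°P
V_w = 25.7·((1.1−1)/(1.059−1)−1) = 17.8593
V_final = 25.7 + 17.8593 = 43.5593
°P = 259 − 259/1.059 = 14.4297
cells = 1.08·43.5593·14.4297

678.8295 billion cells


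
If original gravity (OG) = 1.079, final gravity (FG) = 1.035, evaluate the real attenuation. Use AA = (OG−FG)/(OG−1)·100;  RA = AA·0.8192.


AA = (1.079 − 1.035)/(1.079 − 1)·100 = 55.6962
RA = 55.6962·0.8192

45.6263 %


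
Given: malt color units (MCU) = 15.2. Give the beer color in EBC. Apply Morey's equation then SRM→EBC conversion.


SRM = 1.4922·MCU^0.6859;  EBC = SRM·1.97
SRM = 1.4922·15.2^0.6859 = 9.6484
EBC = 9.6484·1.97

19.0073 EBC


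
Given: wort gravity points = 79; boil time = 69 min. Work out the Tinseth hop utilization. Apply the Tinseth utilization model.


U = 1.65·0.000125^(GP/1000) · (1 − e^(−0.04·t))/4.15
bigness = 1.65·0.000125^(79/1000) = 0.8112
boil_factor = (1 − e^(−0.04·69))/4.15 = 0.2257
U = 0.8112 · 0.2257

0.1831


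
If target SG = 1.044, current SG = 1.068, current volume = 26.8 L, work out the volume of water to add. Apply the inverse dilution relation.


V_water = V·((SG_curr − 1)/(SG_target − 1) − 1)
V_water = 26.8·((1.068 − 1)/(1.044 − 1) − 1)

14.6182 L


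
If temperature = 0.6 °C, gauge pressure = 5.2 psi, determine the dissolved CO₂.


vols = (P + 14.695)·(0.01821 + 0.09011·e^(−0.04·T))
vols = (5.2 + 14.695)·(0.01821 + 0.09011·e^(−0.04·0.6))

2.1125 volumes


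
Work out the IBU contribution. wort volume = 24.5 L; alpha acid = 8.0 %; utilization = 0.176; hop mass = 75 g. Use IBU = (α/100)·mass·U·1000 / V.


IBU = (8.0/100)·75·0.176·1000 / 24.5

43.1020 IBU


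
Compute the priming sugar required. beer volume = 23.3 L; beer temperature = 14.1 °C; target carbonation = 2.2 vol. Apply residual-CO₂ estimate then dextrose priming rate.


residual = 14.695·(0.01821 + 0.09011·e^(−0.04·T));  sugar = (target − residual)·4.0·V
residual = 14.695·(0.01821 + 0.09011·e^(−0.04·14.1)) = 1.0210
sugar = (2.2 − 1.0210)·4.0·23.3

109.8872 g


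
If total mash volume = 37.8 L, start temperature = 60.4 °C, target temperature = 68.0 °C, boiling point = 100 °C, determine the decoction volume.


V_dec = V_total·(T_target − T_start)/(T_boil − T_start)
V_dec = 37.8·(68.0 − 60.4)/(100 − 60.4)

7.2545 L


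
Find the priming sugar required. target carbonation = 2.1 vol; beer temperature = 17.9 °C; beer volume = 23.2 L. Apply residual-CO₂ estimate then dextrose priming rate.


residual = 14.695·(0.01821 + 0.09011·e^(−0.04·T));  sugar = (target − residual)·4.0·V
residual = 14.695·(0.01821 + 0.09011·e^(−0.04·17.9)) = 0.9147
sugar = (2.1 − 0.9147)·4.0·23.2

109.9940 g


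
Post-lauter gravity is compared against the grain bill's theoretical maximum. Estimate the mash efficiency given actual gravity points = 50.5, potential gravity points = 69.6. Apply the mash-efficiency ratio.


efficiency = actual / potential × 100
efficiency = 50.5 / 69.6 × 100

72.5575 %


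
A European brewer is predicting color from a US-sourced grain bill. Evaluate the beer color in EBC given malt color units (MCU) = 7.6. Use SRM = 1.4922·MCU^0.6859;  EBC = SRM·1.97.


SRM = 1.4922·7.6^0.6859 = 5.9976
EBC = 5.9976·1.97

11.8153 EBC


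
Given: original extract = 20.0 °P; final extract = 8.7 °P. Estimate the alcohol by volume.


SG = 259/(259 − P);  ABV = (OG − FG)·131.25
OG = 259/(259 − 20.0) = 1.0837
FG = 259/(259 − 8.7) = 1.0348
ABV = (1.0837 − 1.0348)·131.25

6.4212 % ABV


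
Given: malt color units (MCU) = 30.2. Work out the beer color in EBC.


SRM = 1.4922·MCU^0.6859;  EBC = SRM·1.97
SRM = 1.4922·30.2^0.6859 = 15.4513
EBC = 15.4513·1.97

30.4390 EBC


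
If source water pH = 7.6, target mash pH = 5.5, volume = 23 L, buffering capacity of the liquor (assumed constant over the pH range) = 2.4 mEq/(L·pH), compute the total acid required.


acid = buffering capacity · (pH_source − pH_target) · V
acid = 2.4 · (7.6 − 5.5) · 23

115.9200 mEq


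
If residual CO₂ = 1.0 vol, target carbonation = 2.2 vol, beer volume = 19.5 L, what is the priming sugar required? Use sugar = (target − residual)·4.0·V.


sugar = (2.2 − 1.0)·4.0·19.5

93.6000 g


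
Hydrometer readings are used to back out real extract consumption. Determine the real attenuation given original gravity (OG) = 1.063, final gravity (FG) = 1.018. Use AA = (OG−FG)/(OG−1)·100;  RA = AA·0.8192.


AA = (1.063 − 1.018)/(1.063 − 1)·100 = 71.4286
RA = 71.4286·0.8192

58.5143 %


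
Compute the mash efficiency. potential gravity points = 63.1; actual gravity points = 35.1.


efficiency = actual / potential × 100
efficiency = 35.1 / 63.1 × 100

55.6260 %


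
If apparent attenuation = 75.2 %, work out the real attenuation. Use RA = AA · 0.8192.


RA = 75.2 · 0.8192

61.6038 %


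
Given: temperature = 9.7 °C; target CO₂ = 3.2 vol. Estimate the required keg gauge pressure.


psi = vols/(0.01821 + 0.09011·e^(−0.04·T)) − 14.695
psi = 3.2/(0.01821 + 0.09011·e^(−0.04·9.7)) − 14.695

25.6369 psi


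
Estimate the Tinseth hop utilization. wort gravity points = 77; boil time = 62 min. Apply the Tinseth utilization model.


U = 1.65·0.000125^(GP/1000) · (1 − e^(−0.04·t))/4.15
bigness = 1.65·0.000125^(77/1000) = 0.8259
boil_factor = (1 − e^(−0.04·62))/4.15 = 0.2208
U = 0.8259 · 0.2208

0.1824


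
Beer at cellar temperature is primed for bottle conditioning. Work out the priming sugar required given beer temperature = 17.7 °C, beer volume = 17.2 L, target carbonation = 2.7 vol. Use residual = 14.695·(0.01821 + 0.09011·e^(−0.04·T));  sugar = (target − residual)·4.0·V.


residual = 14.695·(0.01821 + 0.09011·e^(−0.04·17.7)) = 0.9199
sugar = (2.7 − 0.9199)·4.0·17.2

122.4696 g


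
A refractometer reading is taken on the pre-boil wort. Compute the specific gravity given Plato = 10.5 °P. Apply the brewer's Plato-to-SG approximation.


SG = 259/(259 − P)
SG = 259/(259 − 10.5)

1.0423


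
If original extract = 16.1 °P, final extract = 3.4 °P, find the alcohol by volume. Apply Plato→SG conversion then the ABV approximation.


SG = 259/(259 − P);  ABV = (OG − FG)·131.25
OG = 259/(259 − 16.1) = 1.0663
FG = 259/(259 − 3.4) = 1.0133
ABV = (1.0663 − 1.0133)·131.25

6.9537 % ABV


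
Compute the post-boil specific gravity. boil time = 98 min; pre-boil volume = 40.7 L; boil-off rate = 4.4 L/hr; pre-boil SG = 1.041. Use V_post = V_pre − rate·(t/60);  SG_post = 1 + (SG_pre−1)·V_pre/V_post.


V_post = 40.7 − 4.4·(98/60) = 33.5133
SG_post = 1 + (1.041 − 1)·40.7/33.5133

1.0498


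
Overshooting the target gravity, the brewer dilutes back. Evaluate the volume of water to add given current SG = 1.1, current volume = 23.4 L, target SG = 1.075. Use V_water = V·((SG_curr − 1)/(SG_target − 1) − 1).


V_water = 23.4·((1.1 − 1)/(1.075 − 1) − 1)

7.8000 L


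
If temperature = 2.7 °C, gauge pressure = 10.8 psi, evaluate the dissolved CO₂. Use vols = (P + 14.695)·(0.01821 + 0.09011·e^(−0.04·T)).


vols = (10.8 + 14.695)·(0.01821 + 0.09011·e^(−0.04·2.7))

2.5264 volumes


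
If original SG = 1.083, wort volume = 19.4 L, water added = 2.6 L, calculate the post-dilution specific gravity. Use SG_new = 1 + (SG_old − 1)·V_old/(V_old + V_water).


pts = (1.083 − 1)·1000·19.4/(19.4 + 2.6) = 73.1909
SG_new = 1 + 73.1909/1000

1.0732


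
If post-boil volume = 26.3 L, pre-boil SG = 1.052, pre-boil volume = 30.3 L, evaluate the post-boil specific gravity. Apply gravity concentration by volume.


SG_post = 1 + (SG_pre − 1)·V_pre/V_post
pts_pre = (1.052 − 1)·1000 = 52.0000
pts_post = 52.0000·30.3/26.3 = 59.9087
SG_post = 1 + 59.9087/1000

1.0599


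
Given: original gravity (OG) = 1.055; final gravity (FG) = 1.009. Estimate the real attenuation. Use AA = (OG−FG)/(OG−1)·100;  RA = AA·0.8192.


AA = (1.055 − 1.009)/(1.055 − 1)·100 = 83.6364
RA = 83.6364·0.8192

68.5149 %


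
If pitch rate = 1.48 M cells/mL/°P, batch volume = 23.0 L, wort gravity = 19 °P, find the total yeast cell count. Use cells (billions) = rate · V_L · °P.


cells = 1.48 · 23.0 · 19

646.7600 billion cells


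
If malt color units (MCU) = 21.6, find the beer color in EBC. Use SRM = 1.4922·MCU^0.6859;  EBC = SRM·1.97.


SRM = 1.4922·21.6^0.6859 = 12.2780
EBC = 12.2780·1.97

24.1877 EBC


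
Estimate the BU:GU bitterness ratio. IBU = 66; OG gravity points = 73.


BU:GU = IBU / OG_points
BU:GU = 66 / 73

0.9041


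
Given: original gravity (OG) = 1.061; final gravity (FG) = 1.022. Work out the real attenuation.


AA = (OG−FG)/(OG−1)·100;  RA = AA·0.8192
AA = (1.061 − 1.022)/(1.061 − 1)·100 = 63.9344
RA = 63.9344·0.8192

52.3751 %


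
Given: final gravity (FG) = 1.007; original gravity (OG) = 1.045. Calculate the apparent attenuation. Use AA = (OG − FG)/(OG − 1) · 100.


AA = (1.045 − 1.007)/(1.045 − 1) · 100

84.4444 %


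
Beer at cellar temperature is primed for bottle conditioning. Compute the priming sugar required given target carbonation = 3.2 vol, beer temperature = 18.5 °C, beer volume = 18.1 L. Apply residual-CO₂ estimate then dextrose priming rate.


residual = 14.695·(0.01821 + 0.09011·e^(−0.04·T));  sugar = (target − residual)·4.0·V
residual = 14.695·(0.01821 + 0.09011·e^(−0.04·18.5)) = 0.8994
sugar = (3.2 − 0.8994)·4.0·18.1

166.5653 g


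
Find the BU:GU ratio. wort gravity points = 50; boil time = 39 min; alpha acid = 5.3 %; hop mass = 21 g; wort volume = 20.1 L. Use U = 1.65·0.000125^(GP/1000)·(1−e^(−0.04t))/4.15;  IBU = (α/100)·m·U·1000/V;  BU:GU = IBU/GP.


U = 1.65·0.000125^(50/1000)·(1−e^(−0.04·39))/4.15 = 0.2004
IBU = (5.3/100)·21·0.2004·1000/20.1 = 11.0951
BU:GU = 11.0951/50

0.2219


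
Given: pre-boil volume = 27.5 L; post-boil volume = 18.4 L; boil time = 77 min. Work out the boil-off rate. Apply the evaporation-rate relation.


rate = (V_pre − V_post) / (t_min/60)
rate = (27.5 − 18.4) / (77/60)

7.0909 L/hr


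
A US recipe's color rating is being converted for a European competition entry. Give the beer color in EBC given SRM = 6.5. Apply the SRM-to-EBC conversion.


EBC = SRM · 1.97
EBC = 6.5 · 1.97

12.8050 EBC


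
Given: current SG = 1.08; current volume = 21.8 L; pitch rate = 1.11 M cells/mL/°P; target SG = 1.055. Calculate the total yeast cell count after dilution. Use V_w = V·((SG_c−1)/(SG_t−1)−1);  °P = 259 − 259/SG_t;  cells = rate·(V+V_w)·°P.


V_w = 21.8·((1.08−1)/(1.055−1)−1) = 9.9091
V_final = 21.8 + 9.9091 = 31.7091
°P = 259 − 259/1.055 = 13.5024
cells = 1.11·31.7091·13.5024

475.2441 billion cells


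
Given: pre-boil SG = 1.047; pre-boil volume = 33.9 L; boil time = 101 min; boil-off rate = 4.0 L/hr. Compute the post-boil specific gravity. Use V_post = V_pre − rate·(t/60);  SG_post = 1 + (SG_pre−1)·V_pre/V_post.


V_post = 33.9 − 4.0·(101/60) = 27.1667
SG_post = 1 + (1.047 − 1)·33.9/27.1667

1.0586


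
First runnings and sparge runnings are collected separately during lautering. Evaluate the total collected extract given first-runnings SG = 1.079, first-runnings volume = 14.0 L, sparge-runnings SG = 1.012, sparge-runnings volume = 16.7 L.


total = Σ (SG_i − 1)·1000·V_i
first = (1.079 − 1)·1000·14.0 = 1106.0000
sparge = (1.012 − 1)·1000·16.7 = 200.4000
total = 1106.0000 + 200.4000

1306.4000 gravity·L


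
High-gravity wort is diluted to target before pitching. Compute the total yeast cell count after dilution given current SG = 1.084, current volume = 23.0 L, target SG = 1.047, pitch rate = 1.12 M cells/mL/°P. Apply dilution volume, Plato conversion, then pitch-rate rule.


V_w = V·((SG_c−1)/(SG_t−1)−1);  °P = 259 − 259/SG_t;  cells = rate·(V+V_w)·°P
V_w = 23.0·((1.084−1)/(1.047−1)−1) = 18.1064
V_final = 23.0 + 18.1064 = 41.1064
°P = 259 − 259/1.047 = 11.6266
cells = 1.12·41.1064·11.6266

535.2766 billion cells


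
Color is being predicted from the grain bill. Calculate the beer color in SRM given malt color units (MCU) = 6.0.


SRM = 1.4922 · MCU^0.6859
SRM = 1.4922 · 6.0^0.6859

5.0999 SRM


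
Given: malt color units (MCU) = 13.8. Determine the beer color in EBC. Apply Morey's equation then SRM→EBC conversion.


SRM = 1.4922·MCU^0.6859;  EBC = SRM·1.97
SRM = 1.4922·13.8^0.6859 = 9.0296
EBC = 9.0296·1.97

17.7884 EBC


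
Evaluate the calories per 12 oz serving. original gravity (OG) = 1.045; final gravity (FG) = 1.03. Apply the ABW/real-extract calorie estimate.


ABW = (OG−FG)·131.25·0.79/FG;  °P = 259 − 259/SG (for OG→OE and FG→AE);  RE = 0.1808·OE + 0.8192·AE;  Cal = (6.9·ABW + 4·(RE−0.1))·FG·3.55
ABW = (1.045 − 1.03)·131.25·0.79/1.03 = 1.5100
OE = 259 − 259/1.045 = 11.1531 °P
AE = 259 − 259/1.03 = 7.5437 °P
RE = 0.1808·11.1531 + 0.8192·7.5437 = 8.1963 °P
Cal = (6.9·1.5100 + 4·(8.1963−0.1))·1.03·3.55

156.5135 kcal


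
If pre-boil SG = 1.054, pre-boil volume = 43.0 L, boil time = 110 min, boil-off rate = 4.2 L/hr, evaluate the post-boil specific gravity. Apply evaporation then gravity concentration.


V_post = V_pre − rate·(t/60);  SG_post = 1 + (SG_pre−1)·V_pre/V_post
V_post = 43.0 − 4.2·(110/60) = 35.3000
SG_post = 1 + (1.054 − 1)·43.0/35.3000

1.0658


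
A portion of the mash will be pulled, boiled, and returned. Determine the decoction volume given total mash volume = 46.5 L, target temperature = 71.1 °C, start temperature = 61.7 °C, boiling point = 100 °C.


V_dec = V_total·(T_target − T_start)/(T_boil − T_start)
V_dec = 46.5·(71.1 − 61.7)/(100 − 61.7)

11.4125 L


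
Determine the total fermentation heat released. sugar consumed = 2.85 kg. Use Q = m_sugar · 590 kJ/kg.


Q = 2.85 · 590

1681.5000 kJ


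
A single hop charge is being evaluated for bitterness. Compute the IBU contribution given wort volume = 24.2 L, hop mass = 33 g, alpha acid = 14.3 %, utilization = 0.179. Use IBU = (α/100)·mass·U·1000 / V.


IBU = (14.3/100)·33·0.179·1000 / 24.2

34.9050 IBU


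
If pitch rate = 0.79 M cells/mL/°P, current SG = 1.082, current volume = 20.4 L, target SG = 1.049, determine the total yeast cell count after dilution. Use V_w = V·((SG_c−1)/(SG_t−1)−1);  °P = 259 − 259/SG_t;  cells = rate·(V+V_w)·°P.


V_w = 20.4·((1.082−1)/(1.049−1)−1) = 13.7388
V_final = 20.4 + 13.7388 = 34.1388
°P = 259 − 259/1.049 = 12.0982
cells = 0.79·34.1388·12.0982

326.2837 billion cells


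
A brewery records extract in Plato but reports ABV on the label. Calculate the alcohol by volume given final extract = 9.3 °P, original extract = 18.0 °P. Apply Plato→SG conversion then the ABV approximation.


SG = 259/(259 − P);  ABV = (OG − FG)·131.25
OG = 259/(259 − 18.0) = 1.0747
FG = 259/(259 − 9.3) = 1.0372
ABV = (1.0747 − 1.0372)·131.25

4.9145 % ABV


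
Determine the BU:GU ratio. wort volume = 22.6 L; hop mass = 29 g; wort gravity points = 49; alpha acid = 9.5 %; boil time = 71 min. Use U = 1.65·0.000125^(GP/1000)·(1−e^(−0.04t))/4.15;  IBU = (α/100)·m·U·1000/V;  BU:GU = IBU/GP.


U = 1.65·0.000125^(49/1000)·(1−e^(−0.04·71))/4.15 = 0.2410
IBU = (9.5/100)·29·0.2410·1000/22.6 = 29.3800
BU:GU = 29.3800/49

0.5996


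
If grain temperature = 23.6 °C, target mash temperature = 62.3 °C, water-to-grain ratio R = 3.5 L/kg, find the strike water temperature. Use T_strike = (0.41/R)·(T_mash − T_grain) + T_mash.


T_strike = (0.41/3.5)·(62.3 − 23.6) + 62.3

66.8334 °C


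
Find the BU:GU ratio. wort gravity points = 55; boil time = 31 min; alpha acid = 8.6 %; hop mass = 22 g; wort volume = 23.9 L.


U = 1.65·0.000125^(GP/1000)·(1−e^(−0.04t))/4.15;  IBU = (α/100)·m·U·1000/V;  BU:GU = IBU/GP
U = 1.65·0.000125^(55/1000)·(1−e^(−0.04·31))/4.15 = 0.1723
IBU = (8.6/100)·22·0.1723·1000/23.9 = 13.6434
BU:GU = 13.6434/55

0.2481


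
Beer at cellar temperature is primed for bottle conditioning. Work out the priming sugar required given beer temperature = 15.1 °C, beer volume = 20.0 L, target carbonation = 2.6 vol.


residual = 14.695·(0.01821 + 0.09011·e^(−0.04·T));  sugar = (target − residual)·4.0·V
residual = 14.695·(0.01821 + 0.09011·e^(−0.04·15.1)) = 0.9914
sugar = (2.6 − 0.9914)·4.0·20.0

128.6870 g


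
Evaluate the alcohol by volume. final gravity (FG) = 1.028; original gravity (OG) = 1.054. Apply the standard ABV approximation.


ABV = (OG − FG) · 131.25
ABV = (1.054 − 1.028) · 131.25

3.4125 % ABV


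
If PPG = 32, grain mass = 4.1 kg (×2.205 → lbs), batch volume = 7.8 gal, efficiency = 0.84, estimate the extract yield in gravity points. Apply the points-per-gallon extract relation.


points = lbs × PPG × eff / vol
lbs = 4.1 × 2.205 = 9.0405
points = 9.0405 × 32 × 0.84 / 7.8

31.1550 points


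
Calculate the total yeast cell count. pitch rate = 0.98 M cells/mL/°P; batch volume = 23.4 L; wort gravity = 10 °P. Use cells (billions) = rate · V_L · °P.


cells = 0.98 · 23.4 · 10

229.3200 billion cells


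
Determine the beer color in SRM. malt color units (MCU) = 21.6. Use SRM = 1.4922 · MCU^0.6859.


SRM = 1.4922 · 21.6^0.6859

12.2780 SRM


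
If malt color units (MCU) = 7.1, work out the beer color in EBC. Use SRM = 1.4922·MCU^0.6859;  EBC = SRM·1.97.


SRM = 1.4922·7.1^0.6859 = 5.7241
EBC = 5.7241·1.97

11.2764 EBC


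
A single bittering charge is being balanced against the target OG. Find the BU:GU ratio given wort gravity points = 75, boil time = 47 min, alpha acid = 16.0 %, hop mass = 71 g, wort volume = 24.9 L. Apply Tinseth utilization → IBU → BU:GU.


U = 1.65·0.000125^(GP/1000)·(1−e^(−0.04t))/4.15;  IBU = (α/100)·m·U·1000/V;  BU:GU = IBU/GP
U = 1.65·0.000125^(75/1000)·(1−e^(−0.04·47))/4.15 = 0.1717
IBU = (16.0/100)·71·0.1717·1000/24.9 = 78.3387
BU:GU = 78.3387/75

1.0445


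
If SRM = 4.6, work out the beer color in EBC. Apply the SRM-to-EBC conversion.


EBC = SRM · 1.97
EBC = 4.6 · 1.97

9.0620 EBC


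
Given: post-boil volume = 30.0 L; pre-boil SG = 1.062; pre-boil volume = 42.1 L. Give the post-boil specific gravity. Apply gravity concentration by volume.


SG_post = 1 + (SG_pre − 1)·V_pre/V_post
pts_pre = (1.062 − 1)·1000 = 62.0000
pts_post = 62.0000·42.1/30.0 = 87.0067
SG_post = 1 + 87.0067/1000

1.0870


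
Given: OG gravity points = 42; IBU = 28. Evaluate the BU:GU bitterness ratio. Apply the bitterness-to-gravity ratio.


BU:GU = IBU / OG_points
BU:GU = 28 / 42

0.6667


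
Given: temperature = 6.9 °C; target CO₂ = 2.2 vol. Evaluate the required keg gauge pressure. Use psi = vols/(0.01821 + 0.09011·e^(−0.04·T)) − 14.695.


psi = 2.2/(0.01821 + 0.09011·e^(−0.04·6.9)) − 14.695

10.7131 psi


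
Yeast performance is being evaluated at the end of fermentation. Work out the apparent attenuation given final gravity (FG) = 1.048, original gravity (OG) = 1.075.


AA = (OG − FG)/(OG − 1) · 100
AA = (1.075 − 1.048)/(1.075 − 1) · 100

36.0000 %


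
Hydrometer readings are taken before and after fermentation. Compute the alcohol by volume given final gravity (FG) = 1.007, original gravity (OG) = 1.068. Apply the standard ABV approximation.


ABV = (OG − FG) · 131.25
ABV = (1.068 − 1.007) · 131.25

8.0063 % ABV


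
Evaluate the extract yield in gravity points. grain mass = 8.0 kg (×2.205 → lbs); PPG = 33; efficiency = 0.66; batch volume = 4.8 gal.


points = lbs × PPG × eff / vol
lbs = 8.0 × 2.205 = 17.6400
points = 17.6400 × 33 × 0.66 / 4.8

80.0415 points


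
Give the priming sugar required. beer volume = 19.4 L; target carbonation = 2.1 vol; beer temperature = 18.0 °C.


residual = 14.695·(0.01821 + 0.09011·e^(−0.04·T));  sugar = (target − residual)·4.0·V
residual = 14.695·(0.01821 + 0.09011·e^(−0.04·18.0)) = 0.9121
sugar = (2.1 − 0.9121)·4.0·19.4

92.1782 g


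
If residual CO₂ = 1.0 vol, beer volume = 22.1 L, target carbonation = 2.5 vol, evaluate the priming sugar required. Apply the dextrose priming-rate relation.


sugar = (target − residual)·4.0·V
sugar = (2.5 − 1.0)·4.0·22.1

132.6000 g


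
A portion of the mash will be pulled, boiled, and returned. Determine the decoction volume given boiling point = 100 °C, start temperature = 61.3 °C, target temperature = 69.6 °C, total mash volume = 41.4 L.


V_dec = V_total·(T_target − T_start)/(T_boil − T_start)
V_dec = 41.4·(69.6 − 61.3)/(100 − 61.3)

8.8791 L


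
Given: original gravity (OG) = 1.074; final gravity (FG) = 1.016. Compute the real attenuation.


AA = (OG−FG)/(OG−1)·100;  RA = AA·0.8192
AA = (1.074 − 1.016)/(1.074 − 1)·100 = 78.3784
RA = 78.3784·0.8192

64.2076 %


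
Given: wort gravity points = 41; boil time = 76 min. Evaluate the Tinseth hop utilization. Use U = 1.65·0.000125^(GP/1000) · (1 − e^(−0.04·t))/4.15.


bigness = 1.65·0.000125^(41/1000) = 1.1415
boil_factor = (1 − e^(−0.04·76))/4.15 = 0.2294
U = 1.1415 · 0.2294

0.2619


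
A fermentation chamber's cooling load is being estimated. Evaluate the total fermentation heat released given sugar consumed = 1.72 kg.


Q = m_sugar · 590 kJ/kg
Q = 1.72 · 590

1014.8000 kJ


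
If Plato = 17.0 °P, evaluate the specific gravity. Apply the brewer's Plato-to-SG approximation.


SG = 259/(259 − P)
SG = 259/(259 − 17.0)

1.0702


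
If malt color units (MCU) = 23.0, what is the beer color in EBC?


SRM = 1.4922·MCU^0.6859;  EBC = SRM·1.97
SRM = 1.4922·23.0^0.6859 = 12.8185
EBC = 12.8185·1.97

25.2524 EBC


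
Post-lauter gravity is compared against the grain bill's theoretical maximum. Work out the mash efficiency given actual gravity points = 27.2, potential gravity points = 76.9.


efficiency = actual / potential × 100
efficiency = 27.2 / 76.9 × 100

35.3706 %


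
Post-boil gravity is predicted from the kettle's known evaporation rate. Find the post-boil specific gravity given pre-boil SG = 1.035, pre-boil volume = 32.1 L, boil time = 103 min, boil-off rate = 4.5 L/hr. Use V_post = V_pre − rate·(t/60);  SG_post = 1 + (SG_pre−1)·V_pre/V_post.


V_post = 32.1 − 4.5·(103/60) = 24.3750
SG_post = 1 + (1.035 − 1)·32.1/24.3750

1.0461


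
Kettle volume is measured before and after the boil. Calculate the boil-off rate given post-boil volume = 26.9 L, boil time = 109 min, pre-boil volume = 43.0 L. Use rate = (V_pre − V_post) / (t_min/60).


rate = (43.0 − 26.9) / (109/60)

8.8624 L/hr


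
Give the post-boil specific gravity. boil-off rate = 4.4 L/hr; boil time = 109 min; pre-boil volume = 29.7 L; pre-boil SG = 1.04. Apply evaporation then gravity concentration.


V_post = V_pre − rate·(t/60);  SG_post = 1 + (SG_pre−1)·V_pre/V_post
V_post = 29.7 − 4.4·(109/60) = 21.7067
SG_post = 1 + (1.04 − 1)·29.7/21.7067

1.0547


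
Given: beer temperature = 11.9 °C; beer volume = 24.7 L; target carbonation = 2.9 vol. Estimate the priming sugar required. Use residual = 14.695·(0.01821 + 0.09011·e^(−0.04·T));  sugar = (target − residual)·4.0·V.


residual = 14.695·(0.01821 + 0.09011·e^(−0.04·11.9)) = 1.0903
sugar = (2.9 − 1.0903)·4.0·24.7

178.8031 g


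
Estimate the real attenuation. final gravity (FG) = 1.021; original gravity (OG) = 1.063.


AA = (OG−FG)/(OG−1)·100;  RA = AA·0.8192
AA = (1.063 − 1.021)/(1.063 − 1)·100 = 66.6667
RA = 66.6667·0.8192

54.6133 %


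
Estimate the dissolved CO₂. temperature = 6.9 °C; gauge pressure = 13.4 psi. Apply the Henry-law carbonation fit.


vols = (P + 14.695)·(0.01821 + 0.09011·e^(−0.04·T))
vols = (13.4 + 14.695)·(0.01821 + 0.09011·e^(−0.04·6.9))

2.4327 volumes


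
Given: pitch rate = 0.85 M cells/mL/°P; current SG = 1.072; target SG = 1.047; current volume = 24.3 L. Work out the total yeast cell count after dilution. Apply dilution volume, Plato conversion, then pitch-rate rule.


V_w = V·((SG_c−1)/(SG_t−1)−1);  °P = 259 − 259/SG_t;  cells = rate·(V+V_w)·°P
V_w = 24.3·((1.072−1)/(1.047−1)−1) = 12.9255
V_final = 24.3 + 12.9255 = 37.2255
°P = 259 − 259/1.047 = 11.6266
cells = 0.85·37.2255·11.6266

367.8839 billion cells


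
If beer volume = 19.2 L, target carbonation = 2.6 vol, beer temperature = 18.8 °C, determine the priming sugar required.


residual = 14.695·(0.01821 + 0.09011·e^(−0.04·T));  sugar = (target − residual)·4.0·V
residual = 14.695·(0.01821 + 0.09011·e^(−0.04·18.8)) = 0.8918
sugar = (2.6 − 0.8918)·4.0·19.2

131.1868 g


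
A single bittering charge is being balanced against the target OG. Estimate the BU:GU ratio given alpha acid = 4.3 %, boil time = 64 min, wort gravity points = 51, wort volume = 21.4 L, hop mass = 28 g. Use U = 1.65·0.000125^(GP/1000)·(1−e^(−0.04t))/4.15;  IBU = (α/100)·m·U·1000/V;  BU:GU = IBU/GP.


U = 1.65·0.000125^(51/1000)·(1−e^(−0.04·64))/4.15 = 0.2320
IBU = (4.3/100)·28·0.2320·1000/21.4 = 13.0512
BU:GU = 13.0512/51

0.2559


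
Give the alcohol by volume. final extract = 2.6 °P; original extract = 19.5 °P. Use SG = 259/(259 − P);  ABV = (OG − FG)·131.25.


OG = 259/(259 − 19.5) = 1.0814
FG = 259/(259 − 2.6) = 1.0101
ABV = (1.0814 − 1.0101)·131.25

9.3554 % ABV


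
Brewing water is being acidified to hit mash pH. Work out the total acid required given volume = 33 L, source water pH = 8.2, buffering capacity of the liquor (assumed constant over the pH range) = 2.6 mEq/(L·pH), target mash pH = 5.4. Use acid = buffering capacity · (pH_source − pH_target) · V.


acid = 2.6 · (8.2 − 5.4) · 33

240.2400 mEq


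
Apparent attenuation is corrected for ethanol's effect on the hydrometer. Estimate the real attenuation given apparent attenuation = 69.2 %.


RA = AA · 0.8192
RA = 69.2 · 0.8192

56.6886 %


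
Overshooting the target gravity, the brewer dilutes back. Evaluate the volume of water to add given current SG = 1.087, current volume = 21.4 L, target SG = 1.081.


V_water = V·((SG_curr − 1)/(SG_target − 1) − 1)
V_water = 21.4·((1.087 − 1)/(1.081 − 1) − 1)

1.5852 L


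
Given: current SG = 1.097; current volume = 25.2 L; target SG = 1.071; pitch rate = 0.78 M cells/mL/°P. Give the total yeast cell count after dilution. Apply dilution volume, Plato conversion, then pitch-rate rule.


V_w = V·((SG_c−1)/(SG_t−1)−1);  °P = 259 − 259/SG_t;  cells = rate·(V+V_w)·°P
V_w = 25.2·((1.097−1)/(1.071−1)−1) = 9.2282
V_final = 25.2 + 9.2282 = 34.4282
°P = 259 − 259/1.071 = 17.1699
cells = 0.78·34.4282·17.1699

461.0809 billion cells


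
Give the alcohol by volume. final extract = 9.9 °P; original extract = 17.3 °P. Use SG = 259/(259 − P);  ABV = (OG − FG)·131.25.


OG = 259/(259 − 17.3) = 1.0716
FG = 259/(259 − 9.9) = 1.0397
ABV = (1.0716 − 1.0397)·131.25

4.1781 % ABV


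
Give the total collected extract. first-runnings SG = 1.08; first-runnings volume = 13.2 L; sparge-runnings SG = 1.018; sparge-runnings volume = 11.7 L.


total = Σ (SG_i − 1)·1000·V_i
first = (1.08 − 1)·1000·13.2 = 1056.0000
sparge = (1.018 − 1)·1000·11.7 = 210.6000
total = 1056.0000 + 210.6000

1266.6000 gravity·L


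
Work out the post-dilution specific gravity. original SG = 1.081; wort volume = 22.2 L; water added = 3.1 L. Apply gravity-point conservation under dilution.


SG_new = 1 + (SG_old − 1)·V_old/(V_old + V_water)
pts = (1.081 − 1)·1000·22.2/(22.2 + 3.1) = 71.0751
SG_new = 1 + 71.0751/1000

1.0711


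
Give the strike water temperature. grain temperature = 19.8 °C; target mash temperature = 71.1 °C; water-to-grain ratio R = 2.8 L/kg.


T_strike = (0.41/R)·(T_mash − T_grain) + T_mash
T_strike = (0.41/2.8)·(71.1 − 19.8) + 71.1

78.6118 °C


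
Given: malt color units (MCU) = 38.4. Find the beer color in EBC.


SRM = 1.4922·MCU^0.6859;  EBC = SRM·1.97
SRM = 1.4922·38.4^0.6859 = 18.2188
EBC = 18.2188·1.97

35.8910 EBC


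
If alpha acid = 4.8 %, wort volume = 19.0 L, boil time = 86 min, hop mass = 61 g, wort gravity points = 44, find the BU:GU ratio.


U = 1.65·0.000125^(GP/1000)·(1−e^(−0.04t))/4.15;  IBU = (α/100)·m·U·1000/V;  BU:GU = IBU/GP
U = 1.65·0.000125^(44/1000)·(1−e^(−0.04·86))/4.15 = 0.2591
IBU = (4.8/100)·61·0.2591·1000/19.0 = 39.9359
BU:GU = 39.9359/44

0.9076


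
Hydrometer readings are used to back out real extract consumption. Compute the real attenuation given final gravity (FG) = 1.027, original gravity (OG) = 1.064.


AA = (OG−FG)/(OG−1)·100;  RA = AA·0.8192
AA = (1.064 − 1.027)/(1.064 − 1)·100 = 57.8125
RA = 57.8125·0.8192

47.3600 %


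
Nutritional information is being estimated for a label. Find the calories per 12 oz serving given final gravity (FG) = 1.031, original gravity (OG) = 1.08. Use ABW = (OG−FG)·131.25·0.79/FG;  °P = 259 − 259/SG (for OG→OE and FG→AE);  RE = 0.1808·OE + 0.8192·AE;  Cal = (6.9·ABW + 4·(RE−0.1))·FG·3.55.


ABW = (1.08 − 1.031)·131.25·0.79/1.031 = 4.9279
OE = 259 − 259/1.08 = 19.1852 °P
AE = 259 − 259/1.031 = 7.7876 °P
RE = 0.1808·19.1852 + 0.8192·7.7876 = 9.8483 °P
Cal = (6.9·4.9279 + 4·(9.8483−0.1))·1.031·3.55

267.1681 kcal


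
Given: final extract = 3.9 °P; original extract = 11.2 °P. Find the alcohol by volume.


SG = 259/(259 − P);  ABV = (OG − FG)·131.25
OG = 259/(259 − 11.2) = 1.0452
FG = 259/(259 − 3.9) = 1.0153
ABV = (1.0452 − 1.0153)·131.25

3.9256 % ABV


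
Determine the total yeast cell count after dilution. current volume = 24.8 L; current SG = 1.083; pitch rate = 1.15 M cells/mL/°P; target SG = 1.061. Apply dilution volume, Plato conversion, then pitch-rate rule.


V_w = V·((SG_c−1)/(SG_t−1)−1);  °P = 259 − 259/SG_t;  cells = rate·(V+V_w)·°P
V_w = 24.8·((1.083−1)/(1.061−1)−1) = 8.9443
V_final = 24.8 + 8.9443 = 33.7443
°P = 259 − 259/1.061 = 14.8907
cells = 1.15·33.7443·14.8907

577.8458 billion cells


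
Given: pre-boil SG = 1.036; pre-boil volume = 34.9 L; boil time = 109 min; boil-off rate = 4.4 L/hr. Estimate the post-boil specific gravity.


V_post = V_pre − rate·(t/60);  SG_post = 1 + (SG_pre−1)·V_pre/V_post
V_post = 34.9 − 4.4·(109/60) = 26.9067
SG_post = 1 + (1.036 − 1)·34.9/26.9067

1.0467


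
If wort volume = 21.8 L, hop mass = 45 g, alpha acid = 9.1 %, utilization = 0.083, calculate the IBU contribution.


IBU = (α/100)·mass·U·1000 / V
IBU = (9.1/100)·45·0.083·1000 / 21.8

15.5911 IBU


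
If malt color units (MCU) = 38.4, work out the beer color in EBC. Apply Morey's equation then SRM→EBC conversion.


SRM = 1.4922·MCU^0.6859;  EBC = SRM·1.97
SRM = 1.4922·38.4^0.6859 = 18.2188
EBC = 18.2188·1.97

35.8910 EBC


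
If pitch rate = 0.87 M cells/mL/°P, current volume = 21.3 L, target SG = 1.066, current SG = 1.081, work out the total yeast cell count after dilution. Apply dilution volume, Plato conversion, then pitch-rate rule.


V_w = V·((SG_c−1)/(SG_t−1)−1);  °P = 259 − 259/SG_t;  cells = rate·(V+V_w)·°P
V_w = 21.3·((1.081−1)/(1.066−1)−1) = 4.8409
V_final = 21.3 + 4.8409 = 26.1409
°P = 259 − 259/1.066 = 16.0356
cells = 0.87·26.1409·16.0356

364.6922 billion cells


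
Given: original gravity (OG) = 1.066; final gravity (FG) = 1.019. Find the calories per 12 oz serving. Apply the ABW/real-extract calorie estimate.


ABW = (OG−FG)·131.25·0.79/FG;  °P = 259 − 259/SG (for OG→OE and FG→AE);  RE = 0.1808·OE + 0.8192·AE;  Cal = (6.9·ABW + 4·(RE−0.1))·FG·3.55
ABW = (1.066 − 1.019)·131.25·0.79/1.019 = 4.7824
OE = 259 − 259/1.066 = 16.0356 °P
AE = 259 − 259/1.019 = 4.8292 °P
RE = 0.1808·16.0356 + 0.8192·4.8292 = 6.8554 °P
Cal = (6.9·4.7824 + 4·(6.8554−0.1))·1.019·3.55

217.1205 kcal


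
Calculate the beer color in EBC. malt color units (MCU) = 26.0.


SRM = 1.4922·MCU^0.6859;  EBC = SRM·1.97
SRM = 1.4922·26.0^0.6859 = 13.9430
EBC = 13.9430·1.97

27.4678 EBC


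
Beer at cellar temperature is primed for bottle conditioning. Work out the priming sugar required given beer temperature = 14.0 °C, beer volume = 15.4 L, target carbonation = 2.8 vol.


residual = 14.695·(0.01821 + 0.09011·e^(−0.04·T));  sugar = (target − residual)·4.0·V
residual = 14.695·(0.01821 + 0.09011·e^(−0.04·14.0)) = 1.0240
sugar = (2.8 − 1.0240)·4.0·15.4

109.4033 g


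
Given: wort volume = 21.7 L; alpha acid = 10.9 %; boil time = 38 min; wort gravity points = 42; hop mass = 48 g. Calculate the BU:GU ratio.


U = 1.65·0.000125^(GP/1000)·(1−e^(−0.04t))/4.15;  IBU = (α/100)·m·U·1000/V;  BU:GU = IBU/GP
U = 1.65·0.000125^(42/1000)·(1−e^(−0.04·38))/4.15 = 0.2130
IBU = (10.9/100)·48·0.2130·1000/21.7 = 51.3482
BU:GU = 51.3482/42

1.2226


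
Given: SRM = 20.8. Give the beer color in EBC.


EBC = SRM · 1.97
EBC = 20.8 · 1.97

40.9760 EBC


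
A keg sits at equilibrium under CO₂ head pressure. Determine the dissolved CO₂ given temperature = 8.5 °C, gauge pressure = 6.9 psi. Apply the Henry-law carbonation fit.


vols = (P + 14.695)·(0.01821 + 0.09011·e^(−0.04·T))
vols = (6.9 + 14.695)·(0.01821 + 0.09011·e^(−0.04·8.5))

1.7783 volumes


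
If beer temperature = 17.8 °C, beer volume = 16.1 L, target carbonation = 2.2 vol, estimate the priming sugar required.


residual = 14.695·(0.01821 + 0.09011·e^(−0.04·T));  sugar = (target − residual)·4.0·V
residual = 14.695·(0.01821 + 0.09011·e^(−0.04·17.8)) = 0.9173
sugar = (2.2 − 0.9173)·4.0·16.1

82.6050 g
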